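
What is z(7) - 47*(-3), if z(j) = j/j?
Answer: 142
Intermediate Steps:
z(j) = 1
z(7) - 47*(-3) = 1 - 47*(-3) = 1 + 141 = 142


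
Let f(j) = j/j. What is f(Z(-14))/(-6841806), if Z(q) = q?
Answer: -1/6841806 ≈ -1.4616e-7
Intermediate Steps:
f(j) = 1
f(Z(-14))/(-6841806) = 1/(-6841806) = 1*(-1/6841806) = -1/6841806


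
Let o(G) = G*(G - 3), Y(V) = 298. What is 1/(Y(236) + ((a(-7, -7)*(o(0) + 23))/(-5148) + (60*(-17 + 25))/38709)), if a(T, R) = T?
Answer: 2012868/599922575 ≈ 0.0033552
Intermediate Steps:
o(G) = G*(-3 + G)
1/(Y(236) + ((a(-7, -7)*(o(0) + 23))/(-5148) + (60*(-17 + 25))/38709)) = 1/(298 + (-7*(0*(-3 + 0) + 23)/(-5148) + (60*(-17 + 25))/38709)) = 1/(298 + (-7*(0*(-3) + 23)*(-1/5148) + (60*8)*(1/38709))) = 1/(298 + (-7*(0 + 23)*(-1/5148) + 480*(1/38709))) = 1/(298 + (-7*23*(-1/5148) + 160/12903)) = 1/(298 + (-161*(-1/5148) + 160/12903)) = 1/(298 + (161/5148 + 160/12903)) = 1/(298 + 87911/2012868) = 1/(599922575/2012868) = 2012868/599922575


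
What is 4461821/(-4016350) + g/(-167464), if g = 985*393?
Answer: -88536290719/25869001400 ≈ -3.4225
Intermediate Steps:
g = 387105
4461821/(-4016350) + g/(-167464) = 4461821/(-4016350) + 387105/(-167464) = 4461821*(-1/4016350) + 387105*(-1/167464) = -343217/308950 - 387105/167464 = -88536290719/25869001400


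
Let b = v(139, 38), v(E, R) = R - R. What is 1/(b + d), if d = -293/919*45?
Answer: -919/13185 ≈ -0.069700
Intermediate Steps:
v(E, R) = 0
b = 0
d = -13185/919 (d = -293*1/919*45 = -293/919*45 = -13185/919 ≈ -14.347)
1/(b + d) = 1/(0 - 13185/919) = 1/(-13185/919) = -919/13185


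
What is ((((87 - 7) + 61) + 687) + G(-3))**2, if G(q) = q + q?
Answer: 675684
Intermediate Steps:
G(q) = 2*q
((((87 - 7) + 61) + 687) + G(-3))**2 = ((((87 - 7) + 61) + 687) + 2*(-3))**2 = (((80 + 61) + 687) - 6)**2 = ((141 + 687) - 6)**2 = (828 - 6)**2 = 822**2 = 675684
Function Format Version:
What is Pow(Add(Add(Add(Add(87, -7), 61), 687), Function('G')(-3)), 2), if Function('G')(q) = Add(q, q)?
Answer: 675684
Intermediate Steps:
Function('G')(q) = Mul(2, q)
Pow(Add(Add(Add(Add(87, -7), 61), 687), Function('G')(-3)), 2) = Pow(Add(Add(Add(Add(87, -7), 61), 687), Mul(2, -3)), 2) = Pow(Add(Add(Add(80, 61), 687), -6), 2) = Pow(Add(Add(141, 687), -6), 2) = Pow(Add(828, -6), 2) = Pow(822, 2) = 675684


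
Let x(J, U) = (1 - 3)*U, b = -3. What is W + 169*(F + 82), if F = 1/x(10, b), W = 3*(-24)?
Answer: 82885/6 ≈ 13814.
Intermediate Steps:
W = -72
x(J, U) = -2*U
F = 1/6 (F = 1/(-2*(-3)) = 1/6 ≈ 0.16667)
W + 169*(F + 82) = -72 + 169*(1/6 + 82) = -72 + 169*(493/6) = -72 + 83317/6 = 82885/6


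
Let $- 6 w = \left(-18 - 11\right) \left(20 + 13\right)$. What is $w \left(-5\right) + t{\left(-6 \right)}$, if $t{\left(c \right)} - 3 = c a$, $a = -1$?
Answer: $- \frac{1577}{2} \approx -788.5$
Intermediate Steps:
$w = \frac{319}{2}$ ($w = - \frac{\left(-18 - 11\right) \left(20 + 13\right)}{6} = - \frac{\left(-29\right) 33}{6} = \left(- \frac{1}{6}\right) \left(-957\right) = \frac{319}{2} \approx 159.5$)
$t{\left(c \right)} = 3 - c$ ($t{\left(c \right)} = 3 + c \left(-1\right) = 3 - c$)
$w \left(-5\right) + t{\left(-6 \right)} = \frac{319}{2} \left(-5\right) + \left(3 - -6\right) = - \frac{1595}{2} + \left(3 + 6\right) = - \frac{1595}{2} + 9 = - \frac{1577}{2}$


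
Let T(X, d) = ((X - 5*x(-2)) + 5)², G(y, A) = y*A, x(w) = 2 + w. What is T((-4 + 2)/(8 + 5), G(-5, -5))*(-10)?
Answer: -39690/169 ≈ -234.85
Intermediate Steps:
G(y, A) = A*y
T(X, d) = (5 + X)² (T(X, d) = ((X - 5*(2 - 2)) + 5)² = ((X - 5*0) + 5)² = ((X + 0) + 5)² = (X + 5)² = (5 + X)²)
T((-4 + 2)/(8 + 5), G(-5, -5))*(-10) = (5 + (-4 + 2)/(8 + 5))²*(-10) = (5 - 2/13)²*(-10) = (63/13)²*(-10) = (3969/169)*(-10) = -39690/169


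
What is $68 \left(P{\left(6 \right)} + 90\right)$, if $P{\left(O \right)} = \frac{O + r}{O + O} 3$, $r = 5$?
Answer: $6307$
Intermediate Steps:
$P{\left(O \right)} = \frac{3 \left(5 + O\right)}{2 O}$ ($P{\left(O \right)} = \frac{O + 5}{O + O} 3 = \frac{5 + O}{2 O} 3 = \frac{3 \left(5 + O\right)}{2 O}$)
$68 \left(P{\left(6 \right)} + 90\right) = 68 \left(\frac{3 \left(5 + 6\right)}{2 \cdot 6} + 90\right) = 68 \left(\frac{3}{2} \cdot \frac{1}{6} \cdot 11 + 90\right) = 68 \left(\frac{11}{4} + 90\right) = 68 \cdot \frac{371}{4} = 6307$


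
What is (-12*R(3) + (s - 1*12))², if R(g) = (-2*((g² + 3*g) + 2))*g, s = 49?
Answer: 2181529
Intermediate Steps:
R(g) = g*(-4 - 6*g - 2*g²) (R(g) = (-2*(2 + g² + 3*g))*g = (-4 - 6*g - 2*g²)*g = g*(-4 - 6*g - 2*g²))
(-12*R(3) + (s - 1*12))² = (-(-24)*3*(2 + 3² + 3*3) + (49 - 1*12))² = (-(-24)*3*(2 + 9 + 9) + (49 - 12))² = (-(-24)*3*20 + 37)² = (-12*(-120) + 37)² = (1440 + 37)² = 1477² = 2181529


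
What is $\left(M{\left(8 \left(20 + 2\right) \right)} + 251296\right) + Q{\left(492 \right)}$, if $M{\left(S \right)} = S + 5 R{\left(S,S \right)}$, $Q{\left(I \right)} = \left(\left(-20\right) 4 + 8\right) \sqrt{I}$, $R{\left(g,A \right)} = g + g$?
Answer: $253232 - 144 \sqrt{123} \approx 2.5164 \cdot 10^{5}$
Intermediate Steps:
$R{\left(g,A \right)} = 2 g$
$Q{\left(I \right)} = - 72 \sqrt{I}$ ($Q{\left(I \right)} = \left(-80 + 8\right) \sqrt{I} = - 72 \sqrt{I}$)
$M{\left(S \right)} = 11 S$ ($M{\left(S \right)} = S + 5 \cdot 2 S = S + 10 S = 11 S$)
$\left(M{\left(8 \left(20 + 2\right) \right)} + 251296\right) + Q{\left(492 \right)} = \left(11 \cdot 8 \left(20 + 2\right) + 251296\right) - 72 \sqrt{492} = \left(11 \cdot 8 \cdot 22 + 251296\right) - 72 \cdot 2 \sqrt{123} = \left(11 \cdot 176 + 251296\right) - 144 \sqrt{123} = \left(1936 + 251296\right) - 144 \sqrt{123} = 253232 - 144 \sqrt{123}$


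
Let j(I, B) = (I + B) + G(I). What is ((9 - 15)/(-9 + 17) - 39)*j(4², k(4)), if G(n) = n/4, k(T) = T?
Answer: -954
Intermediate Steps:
G(n) = n/4 (G(n) = n*(¼) = n/4)
j(I, B) = B + 5*I/4 (j(I, B) = (I + B) + I/4 = (B + I) + I/4 = B + 5*I/4)
((9 - 15)/(-9 + 17) - 39)*j(4², k(4)) = ((9 - 15)/(-9 + 17) - 39)*(4 + (5/4)*4²) = (-6/8 - 39)*(4 + (5/4)*16) = (-6*⅛ - 39)*(4 + 20) = (-¾ - 39)*24 = -159/4*24 = -954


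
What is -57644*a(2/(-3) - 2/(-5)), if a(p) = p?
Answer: 230576/15 ≈ 15372.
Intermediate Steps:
-57644*a(2/(-3) - 2/(-5)) = -57644*(2/(-3) - 2/(-5)) = -57644*(2*(-⅓) - 2*(-⅕)) = -57644*(-⅔ + ⅖) = -57644*(-4/15) = 230576/15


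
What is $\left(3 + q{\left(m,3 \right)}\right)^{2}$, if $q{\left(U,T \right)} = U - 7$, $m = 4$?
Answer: $0$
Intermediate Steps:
$q{\left(U,T \right)} = -7 + U$
$\left(3 + q{\left(m,3 \right)}\right)^{2} = \left(3 + \left(-7 + 4\right)\right)^{2} = \left(3 - 3\right)^{2} = 0^{2} = 0$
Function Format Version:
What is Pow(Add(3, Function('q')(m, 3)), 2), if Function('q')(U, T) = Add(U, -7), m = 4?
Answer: 0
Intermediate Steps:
Function('q')(U, T) = Add(-7, U)
Pow(Add(3, Function('q')(m, 3)), 2) = Pow(Add(3, Add(-7, 4)), 2) = Pow(Add(3, -3), 2) = Pow(0, 2) = 0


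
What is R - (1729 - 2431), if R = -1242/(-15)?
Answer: 3924/5 ≈ 784.80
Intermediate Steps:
R = 414/5 (R = -1242*(-1)/15 = -138*(-⅗) = 414/5 ≈ 82.800)
R - (1729 - 2431) = 414/5 - (1729 - 2431) = 414/5 - 1*(-702) = 414/5 + 702 = 3924/5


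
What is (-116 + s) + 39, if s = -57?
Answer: -134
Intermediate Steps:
(-116 + s) + 39 = (-116 - 57) + 39 = -173 + 39 = -134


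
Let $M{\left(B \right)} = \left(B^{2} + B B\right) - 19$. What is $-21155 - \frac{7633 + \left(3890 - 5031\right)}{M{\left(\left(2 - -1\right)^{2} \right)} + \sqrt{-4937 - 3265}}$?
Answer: $\frac{- 21155 \sqrt{8202} + 3031657 i}{\sqrt{8202} - 143 i} \approx -21187.0 + 20.521 i$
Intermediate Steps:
$M{\left(B \right)} = -19 + 2 B^{2}$ ($M{\left(B \right)} = \left(B^{2} + B^{2}\right) - 19 = 2 B^{2} - 19 = -19 + 2 B^{2}$)
$-21155 - \frac{7633 + \left(3890 - 5031\right)}{M{\left(\left(2 - -1\right)^{2} \right)} + \sqrt{-4937 - 3265}} = -21155 - \frac{7633 + \left(3890 - 5031\right)}{\left(-19 + 2 \left(\left(2 - -1\right)^{2}\right)^{2}\right) + \sqrt{-4937 - 3265}} = -21155 - \frac{7633 - 1141}{\left(-19 + 2 \left(\left(2 + \left(-3 + 4\right)\right)^{2}\right)^{2}\right) + \sqrt{-8202}} = -21155 - \frac{6492}{\left(-19 + 2 \left(\left(2 + 1\right)^{2}\right)^{2}\right) + i \sqrt{8202}} = -21155 - \frac{6492}{\left(-19 + 2 \left(3^{2}\right)^{2}\right) + i \sqrt{8202}} = -21155 - \frac{6492}{\left(-19 + 2 \cdot 9^{2}\right) + i \sqrt{8202}} = -21155 - \frac{6492}{\left(-19 + 2 \cdot 81\right) + i \sqrt{8202}} = -21155 - \frac{6492}{\left(-19 + 162\right) + i \sqrt{8202}} = -21155 - \frac{6492}{143 + i \sqrt{8202}}$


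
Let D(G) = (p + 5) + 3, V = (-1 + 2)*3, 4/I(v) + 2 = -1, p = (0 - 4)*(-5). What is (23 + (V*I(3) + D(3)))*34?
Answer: 1598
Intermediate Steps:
p = 20 (p = -4*(-5) = 20)
I(v) = -4/3 (I(v) = 4/(-2 - 1) = 4/(-3) = 4*(-⅓) = -4/3)
V = 3 (V = 1*3 = 3)
D(G) = 28 (D(G) = (20 + 5) + 3 = 25 + 3 = 28)
(23 + (V*I(3) + D(3)))*34 = (23 + (3*(-4/3) + 28))*34 = (23 + (-4 + 28))*34 = (23 + 24)*34 = 47*34 = 1598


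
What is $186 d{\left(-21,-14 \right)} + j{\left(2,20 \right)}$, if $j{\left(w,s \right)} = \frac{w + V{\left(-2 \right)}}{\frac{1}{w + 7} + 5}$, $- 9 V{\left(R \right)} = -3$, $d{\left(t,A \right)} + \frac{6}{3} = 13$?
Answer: $\frac{94137}{46} \approx 2046.5$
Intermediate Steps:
$d{\left(t,A \right)} = 11$ ($d{\left(t,A \right)} = -2 + 13 = 11$)
$V{\left(R \right)} = \frac{1}{3}$ ($V{\left(R \right)} = \left(- \frac{1}{9}\right) \left(-3\right) = \frac{1}{3}$)
$j{\left(w,s \right)} = \frac{\frac{1}{3} + w}{5 + \frac{1}{7 + w}}$ ($j{\left(w,s \right)} = \frac{w + \frac{1}{3}}{\frac{1}{w + 7} + 5} = \frac{\frac{1}{3} + w}{\frac{1}{7 + w} + 5} = \frac{\frac{1}{3} + w}{5 + \frac{1}{7 + w}}$)
$186 d{\left(-21,-14 \right)} + j{\left(2,20 \right)} = 186 \cdot 11 + \frac{7 + 3 \cdot 2^{2} + 22 \cdot 2}{3 \left(36 + 5 \cdot 2\right)} = 2046 + \frac{7 + 3 \cdot 4 + 44}{3 \left(36 + 10\right)} = 2046 + \frac{7 + 12 + 44}{3 \cdot 46} = 2046 + \frac{1}{3} \cdot \frac{1}{46} \cdot 63 = 2046 + \frac{21}{46} = \frac{94137}{46}$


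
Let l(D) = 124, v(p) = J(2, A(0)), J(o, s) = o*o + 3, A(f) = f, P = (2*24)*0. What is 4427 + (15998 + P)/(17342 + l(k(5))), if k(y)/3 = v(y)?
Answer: 38668990/8733 ≈ 4427.9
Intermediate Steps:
P = 0 (P = 48*0 = 0)
J(o, s) = 3 + o² (J(o, s) = o² + 3 = 3 + o²)
v(p) = 7 (v(p) = 3 + 2² = 3 + 4 = 7)
k(y) = 21 (k(y) = 3*7 = 21)
4427 + (15998 + P)/(17342 + l(k(5))) = 4427 + (15998 + 0)/(17342 + 124) = 4427 + 15998/17466 = 4427 + 15998*(1/17466) = 4427 + 7999/8733 = 38668990/8733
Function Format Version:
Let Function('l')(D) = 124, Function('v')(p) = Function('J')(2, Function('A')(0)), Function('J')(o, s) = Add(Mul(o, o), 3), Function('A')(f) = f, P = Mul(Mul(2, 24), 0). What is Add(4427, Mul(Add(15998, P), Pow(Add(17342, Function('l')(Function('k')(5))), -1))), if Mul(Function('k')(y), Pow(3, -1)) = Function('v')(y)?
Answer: Rational(38668990, 8733) ≈ 4427.9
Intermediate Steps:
P = 0 (P = Mul(48, 0) = 0)
Function('J')(o, s) = Add(3, Pow(o, 2)) (Function('J')(o, s) = Add(Pow(o, 2), 3) = Add(3, Pow(o, 2)))
Function('v')(p) = 7 (Function('v')(p) = Add(3, Pow(2, 2)) = Add(3, 4) = 7)
Function('k')(y) = 21 (Function('k')(y) = Mul(3, 7) = 21)
Add(4427, Mul(Add(15998, P), Pow(Add(17342, Function('l')(Function('k')(5))), -1))) = Add(4427, Mul(Add(15998, 0), Pow(Add(17342, 124), -1))) = Add(4427, Mul(15998, Pow(17466, -1))) = Add(4427, Mul(15998, Rational(1, 17466))) = Add(4427, Rational(7999, 8733)) = Rational(38668990, 8733)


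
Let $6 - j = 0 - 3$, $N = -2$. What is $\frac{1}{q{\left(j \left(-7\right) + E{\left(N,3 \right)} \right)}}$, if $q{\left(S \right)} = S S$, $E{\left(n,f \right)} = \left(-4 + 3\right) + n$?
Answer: $\frac{1}{4356} \approx 0.00022957$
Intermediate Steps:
$E{\left(n,f \right)} = -1 + n$
$j = 9$ ($j = 6 - \left(0 - 3\right) = 6 - -3 = 6 + 3 = 9$)
$q{\left(S \right)} = S^{2}$
$\frac{1}{q{\left(j \left(-7\right) + E{\left(N,3 \right)} \right)}} = \frac{1}{\left(9 \left(-7\right) - 3\right)^{2}} = \frac{1}{\left(-63 - 3\right)^{2}} = \frac{1}{\left(-66\right)^{2}} = \frac{1}{4356}$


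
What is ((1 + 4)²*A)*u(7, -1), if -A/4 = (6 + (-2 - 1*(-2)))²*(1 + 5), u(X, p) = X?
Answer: -151200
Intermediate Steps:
A = -864 (A = -4*(6 + (-2 - 1*(-2)))²*(1 + 5) = -4*(6 + (-2 + 2))²*6 = -4*(6 + 0)²*6 = -4*6²*6 = -144*6 = -4*216 = -864)
((1 + 4)²*A)*u(7, -1) = ((1 + 4)²*(-864))*7 = (5²*(-864))*7 = (25*(-864))*7 = -21600*7 = -151200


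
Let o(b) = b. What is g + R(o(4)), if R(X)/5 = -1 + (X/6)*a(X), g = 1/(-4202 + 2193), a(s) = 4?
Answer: 50222/6027 ≈ 8.3328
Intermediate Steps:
g = -1/2009 (g = 1/(-2009) = -1/2009 ≈ -0.00049776)
R(X) = -5 + 10*X/3 (R(X) = 5*(-1 + (X/6)*4) = 5*(-1 + 2*X/3) = -5 + 10*X/3)
g + R(o(4)) = -1/2009 + (-5 + (10/3)*4) = -1/2009 + (-5 + 40/3) = -1/2009 + 25/3 = 50222/6027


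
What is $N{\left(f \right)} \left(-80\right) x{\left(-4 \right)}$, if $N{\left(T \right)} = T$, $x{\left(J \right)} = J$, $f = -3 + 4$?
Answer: $320$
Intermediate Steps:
$f = 1$
$N{\left(f \right)} \left(-80\right) x{\left(-4 \right)} = 1 \left(-80\right) \left(-4\right) = \left(-80\right) \left(-4\right) = 320$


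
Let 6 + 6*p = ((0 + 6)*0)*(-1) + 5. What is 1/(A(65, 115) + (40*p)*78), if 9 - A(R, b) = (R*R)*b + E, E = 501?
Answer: -1/486887 ≈ -2.0539e-6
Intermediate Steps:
p = -1/6 (p = -1 + (((0 + 6)*0)*(-1) + 5)/6 = -1 + ((6*0)*(-1) + 5)/6 = -1 + (0*(-1) + 5)/6 = -1 + (0 + 5)/6 = -1 + (1/6)*5 = -1 + 5/6 = -1/6 ≈ -0.16667)
A(R, b) = -492 - b*R**2 (A(R, b) = 9 - ((R*R)*b + 501) = 9 - (R**2*b + 501) = 9 - (b*R**2 + 501) = 9 - (501 + b*R**2) = 9 + (-501 - b*R**2) = -492 - b*R**2)
1/(A(65, 115) + (40*p)*78) = 1/((-492 - 1*115*65**2) + (40*(-1/6))*78) = 1/((-492 - 1*115*4225) - 20/3*78) = 1/((-492 - 485875) - 520) = 1/(-486367 - 520) = 1/(-486887) = -1/486887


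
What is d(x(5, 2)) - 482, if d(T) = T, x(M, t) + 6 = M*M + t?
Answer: -461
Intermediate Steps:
x(M, t) = -6 + t + M**2 (x(M, t) = -6 + (M*M + t) = -6 + (M**2 + t) = -6 + (t + M**2) = -6 + t + M**2)
d(x(5, 2)) - 482 = (-6 + 2 + 5**2) - 482 = (-6 + 2 + 25) - 482 = 21 - 482 = -461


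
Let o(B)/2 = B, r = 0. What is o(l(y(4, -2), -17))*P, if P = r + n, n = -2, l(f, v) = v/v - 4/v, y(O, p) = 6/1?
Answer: -84/17 ≈ -4.9412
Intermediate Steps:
y(O, p) = 6 (y(O, p) = 6*1 = 6)
l(f, v) = 1 - 4/v
o(B) = 2*B
P = -2 (P = 0 - 2 = -2)
o(l(y(4, -2), -17))*P = (2*((-4 - 17)/(-17)))*(-2) = (2*(-1/17*(-21)))*(-2) = (2*(21/17))*(-2) = (42/17)*(-2) = -84/17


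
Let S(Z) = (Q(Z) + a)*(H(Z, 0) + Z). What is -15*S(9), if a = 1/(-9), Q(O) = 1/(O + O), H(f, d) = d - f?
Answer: 0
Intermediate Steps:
Q(O) = 1/(2*O)
a = -1/9 ≈ -0.11111
S(Z) = 0 (S(Z) = (1/(2*Z) - 1/9)*((0 - Z) + Z) = (-1/9 + 1/(2*Z))*(-Z + Z) = (-1/9 + 1/(2*Z))*0 = 0)
-15*S(9) = -15*0 = 0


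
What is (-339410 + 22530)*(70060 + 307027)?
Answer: -119491328560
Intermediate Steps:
(-339410 + 22530)*(70060 + 307027) = -316880*377087 = -119491328560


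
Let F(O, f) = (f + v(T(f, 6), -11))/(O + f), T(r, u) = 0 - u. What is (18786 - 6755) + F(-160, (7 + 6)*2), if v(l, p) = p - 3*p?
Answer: 806053/67 ≈ 12031.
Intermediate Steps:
T(r, u) = -u
v(l, p) = -2*p
F(O, f) = (22 + f)/(O + f) (F(O, f) = (f - 2*(-11))/(O + f) = (f + 22)/(O + f) = (22 + f)/(O + f))
(18786 - 6755) + F(-160, (7 + 6)*2) = (18786 - 6755) + (22 + (7 + 6)*2)/(-160 + (7 + 6)*2) = 12031 + (22 + 13*2)/(-160 + 13*2) = 12031 + (22 + 26)/(-160 + 26) = 12031 + 48/(-134) = 12031 - 1/134*48 = 12031 - 24/67 = 806053/67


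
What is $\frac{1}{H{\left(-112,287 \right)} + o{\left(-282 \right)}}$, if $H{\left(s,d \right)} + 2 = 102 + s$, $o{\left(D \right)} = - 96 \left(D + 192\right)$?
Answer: $\frac{1}{8628} \approx 0.0001159$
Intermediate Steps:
$o{\left(D \right)} = -18432 - 96 D$ ($o{\left(D \right)} = - 96 \left(192 + D\right) = -18432 - 96 D$)
$H{\left(s,d \right)} = 100 + s$ ($H{\left(s,d \right)} = -2 + \left(102 + s\right) = 100 + s$)
$\frac{1}{H{\left(-112,287 \right)} + o{\left(-282 \right)}} = \frac{1}{\left(100 - 112\right) - -8640} = \frac{1}{-12 + \left(-18432 + 27072\right)} = \frac{1}{-12 + 8640} = \frac{1}{8628}$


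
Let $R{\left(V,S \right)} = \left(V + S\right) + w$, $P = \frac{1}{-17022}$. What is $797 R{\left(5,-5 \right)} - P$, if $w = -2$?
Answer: $- \frac{27133067}{17022} \approx -1594.0$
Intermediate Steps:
$P = - \frac{1}{17022} \approx -5.8747 \cdot 10^{-5}$
$R{\left(V,S \right)} = -2 + S + V$ ($R{\left(V,S \right)} = \left(V + S\right) - 2 = \left(S + V\right) - 2 = -2 + S + V$)
$797 R{\left(5,-5 \right)} - P = 797 \left(-2 - 5 + 5\right) - - \frac{1}{17022} = 797 \left(-2\right) + \frac{1}{17022} = -1594 + \frac{1}{17022} = - \frac{27133067}{17022}$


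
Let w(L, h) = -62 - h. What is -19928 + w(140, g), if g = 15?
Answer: -20005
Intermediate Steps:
-19928 + w(140, g) = -19928 + (-62 - 1*15) = -19928 + (-62 - 15) = -19928 - 77 = -20005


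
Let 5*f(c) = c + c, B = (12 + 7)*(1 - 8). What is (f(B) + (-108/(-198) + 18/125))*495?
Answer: -649818/25 ≈ -25993.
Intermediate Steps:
B = -133 (B = 19*(-7) = -133)
f(c) = 2*c/5 (f(c) = (c + c)/5 = (2*c)/5 = 2*c/5)
(f(B) + (-108/(-198) + 18/125))*495 = ((2/5)*(-133) + (-108/(-198) + 18/125))*495 = (-266/5 + (-108*(-1/198) + 18*(1/125)))*495 = (-266/5 + (6/11 + 18/125))*495 = (-266/5 + 948/1375)*495 = -72202/1375*495 = -649818/25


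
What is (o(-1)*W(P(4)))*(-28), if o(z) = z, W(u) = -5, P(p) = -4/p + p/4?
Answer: -140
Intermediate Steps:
P(p) = -4/p + p/4 (P(p) = -4/p + p*(¼) = -4/p + p/4)
(o(-1)*W(P(4)))*(-28) = -1*(-5)*(-28) = 5*(-28) = -140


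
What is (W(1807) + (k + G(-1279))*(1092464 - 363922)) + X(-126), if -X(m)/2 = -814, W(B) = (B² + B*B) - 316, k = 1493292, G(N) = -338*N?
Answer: 1402882635758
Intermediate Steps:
W(B) = -316 + 2*B² (W(B) = (B² + B²) - 316 = 2*B² - 316 = -316 + 2*B²)
X(m) = 1628 (X(m) = -2*(-814) = 1628)
(W(1807) + (k + G(-1279))*(1092464 - 363922)) + X(-126) = ((-316 + 2*1807²) + (1493292 - 338*(-1279))*(1092464 - 363922)) + 1628 = ((-316 + 2*3265249) + (1493292 + 432302)*728542) + 1628 = ((-316 + 6530498) + 1925594*728542) + 1628 = (6530182 + 1402876103948) + 1628 = 1402882634130 + 1628 = 1402882635758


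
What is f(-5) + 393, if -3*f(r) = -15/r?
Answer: 392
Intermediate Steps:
f(r) = 5/r (f(r) = -(-5)/r = 5/r)
f(-5) + 393 = 5/(-5) + 393 = 5*(-⅕) + 393 = -1 + 393 = 392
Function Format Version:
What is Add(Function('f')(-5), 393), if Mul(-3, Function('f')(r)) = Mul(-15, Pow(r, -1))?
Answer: 392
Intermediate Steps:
Function('f')(r) = Mul(5, Pow(r, -1)) (Function('f')(r) = Mul(Rational(-1, 3), Mul(-15, Pow(r, -1))) = Mul(5, Pow(r, -1)))
Add(Function('f')(-5), 393) = Add(Mul(5, Pow(-5, -1)), 393) = Add(Mul(5, Rational(-1, 5)), 393) = Add(-1, 393) = 392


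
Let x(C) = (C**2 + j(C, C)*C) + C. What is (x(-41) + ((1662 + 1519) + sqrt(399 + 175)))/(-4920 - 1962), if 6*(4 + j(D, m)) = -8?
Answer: -15119/20646 - sqrt(574)/6882 ≈ -0.73578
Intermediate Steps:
j(D, m) = -16/3 (j(D, m) = -4 + (1/6)*(-8) = -4 - 4/3 = -16/3)
x(C) = C**2 - 13*C/3 (x(C) = (C**2 - 16*C/3) + C = C**2 - 13*C/3)
(x(-41) + ((1662 + 1519) + sqrt(399 + 175)))/(-4920 - 1962) = ((1/3)*(-41)*(-13 + 3*(-41)) + ((1662 + 1519) + sqrt(399 + 175)))/(-4920 - 1962) = ((1/3)*(-41)*(-13 - 123) + (3181 + sqrt(574)))/(-6882) = ((1/3)*(-41)*(-136) + (3181 + sqrt(574)))*(-1/6882) = (5576/3 + (3181 + sqrt(574)))*(-1/6882) = (15119/3 + sqrt(574))*(-1/6882) = -15119/20646 - sqrt(574)/6882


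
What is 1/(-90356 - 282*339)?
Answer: -1/185954 ≈ -5.3777e-6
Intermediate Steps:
1/(-90356 - 282*339) = 1/(-90356 - 95598) = 1/(-185954) = -1/185954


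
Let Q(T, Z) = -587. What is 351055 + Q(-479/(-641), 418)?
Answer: 350468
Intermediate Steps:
351055 + Q(-479/(-641), 418) = 351055 - 587 = 350468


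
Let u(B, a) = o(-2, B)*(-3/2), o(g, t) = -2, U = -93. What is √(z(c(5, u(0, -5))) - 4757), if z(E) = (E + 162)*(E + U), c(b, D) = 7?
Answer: I*√19291 ≈ 138.89*I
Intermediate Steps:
u(B, a) = 3 (u(B, a) = -(-6)/2 = -2*(-3/2) = 3)
z(E) = (-93 + E)*(162 + E) (z(E) = (E + 162)*(E - 93) = (162 + E)*(-93 + E) = (-93 + E)*(162 + E))
√(z(c(5, u(0, -5))) - 4757) = √((-15066 + 7² + 69*7) - 4757) = √((-15066 + 49 + 483) - 4757) = √(-14534 - 4757) = √(-19291) = I*√19291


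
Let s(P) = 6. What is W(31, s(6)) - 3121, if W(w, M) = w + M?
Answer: -3084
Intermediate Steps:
W(w, M) = M + w
W(31, s(6)) - 3121 = (6 + 31) - 3121 = 37 - 3121 = -3084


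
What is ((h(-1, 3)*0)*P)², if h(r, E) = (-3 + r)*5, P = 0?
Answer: 0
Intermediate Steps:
h(r, E) = -15 + 5*r
((h(-1, 3)*0)*P)² = (((-15 + 5*(-1))*0)*0)² = (((-15 - 5)*0)*0)² = (-20*0*0)² = (0*0)² = 0² = 0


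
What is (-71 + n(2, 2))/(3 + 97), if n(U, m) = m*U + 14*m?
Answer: -39/100 ≈ -0.39000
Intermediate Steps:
n(U, m) = 14*m + U*m (n(U, m) = U*m + 14*m = 14*m + U*m)
(-71 + n(2, 2))/(3 + 97) = (-71 + 2*(14 + 2))/(3 + 97) = (-71 + 2*16)/100 = (-71 + 32)*(1/100) = -39*1/100 = -39/100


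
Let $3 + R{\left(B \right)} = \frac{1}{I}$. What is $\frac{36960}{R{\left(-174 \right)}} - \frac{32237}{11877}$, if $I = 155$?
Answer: $- \frac{4253494723}{344433} \approx -12349.0$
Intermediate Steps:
$R{\left(B \right)} = - \frac{464}{155}$ ($R{\left(B \right)} = -3 + \frac{1}{155} = - \frac{464}{155}$)
$\frac{36960}{R{\left(-174 \right)}} - \frac{32237}{11877} = \frac{36960}{- \frac{464}{155}} - \frac{32237}{11877} = 36960 \left(- \frac{155}{464}\right) - \frac{32237}{11877} = - \frac{358050}{29} - \frac{32237}{11877} = - \frac{4253494723}{344433}$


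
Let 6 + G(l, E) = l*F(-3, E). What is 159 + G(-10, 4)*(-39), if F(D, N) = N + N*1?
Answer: 3513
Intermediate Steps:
F(D, N) = 2*N (F(D, N) = N + N = 2*N)
G(l, E) = -6 + 2*E*l (G(l, E) = -6 + l*(2*E) = -6 + 2*E*l)
159 + G(-10, 4)*(-39) = 159 + (-6 + 2*4*(-10))*(-39) = 159 + (-6 - 80)*(-39) = 159 - 86*(-39) = 159 + 3354 = 3513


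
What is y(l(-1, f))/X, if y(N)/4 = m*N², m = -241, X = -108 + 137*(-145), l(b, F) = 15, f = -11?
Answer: 216900/19973 ≈ 10.860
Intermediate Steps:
X = -19973 (X = -108 - 19865 = -19973)
y(N) = -964*N² (y(N) = 4*(-241*N²) = -964*N²)
y(l(-1, f))/X = -964*15²/(-19973) = -964*225*(-1/19973) = -216900*(-1/19973) = 216900/19973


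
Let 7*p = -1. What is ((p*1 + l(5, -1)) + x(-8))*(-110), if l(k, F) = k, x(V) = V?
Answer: 2420/7 ≈ 345.71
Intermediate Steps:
p = -⅐ (p = (⅐)*(-1) = -⅐ ≈ -0.14286)
((p*1 + l(5, -1)) + x(-8))*(-110) = ((-⅐*1 + 5) - 8)*(-110) = ((-⅐ + 5) - 8)*(-110) = (34/7 - 8)*(-110) = -22/7*(-110) = 2420/7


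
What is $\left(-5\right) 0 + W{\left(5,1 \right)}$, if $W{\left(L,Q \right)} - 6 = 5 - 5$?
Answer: $6$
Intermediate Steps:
$W{\left(L,Q \right)} = 6$ ($W{\left(L,Q \right)} = 6 + \left(5 - 5\right) = 6 + 0 = 6$)
$\left(-5\right) 0 + W{\left(5,1 \right)} = \left(-5\right) 0 + 6 = 0 + 6 = 6$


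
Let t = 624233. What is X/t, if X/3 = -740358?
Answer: -2221074/624233 ≈ -3.5581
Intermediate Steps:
X = -2221074 (X = 3*(-740358) = -2221074)
X/t = -2221074/624233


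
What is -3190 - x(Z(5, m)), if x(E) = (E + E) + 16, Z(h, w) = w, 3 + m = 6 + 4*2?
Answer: -3228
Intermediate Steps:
m = 11 (m = -3 + (6 + 4*2) = -3 + (6 + 8) = -3 + 14 = 11)
x(E) = 16 + 2*E (x(E) = 2*E + 16 = 16 + 2*E)
-3190 - x(Z(5, m)) = -3190 - (16 + 2*11) = -3190 - (16 + 22) = -3190 - 1*38 = -3190 - 38 = -3228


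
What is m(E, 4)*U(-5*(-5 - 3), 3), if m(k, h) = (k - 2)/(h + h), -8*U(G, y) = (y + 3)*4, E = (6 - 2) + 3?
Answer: -15/8 ≈ -1.8750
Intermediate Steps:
E = 7 (E = 4 + 3 = 7)
U(G, y) = -3/2 - y/2 (U(G, y) = -(y + 3)*4/8 = -(3 + y)*4/8 = -(12 + 4*y)/8 = -3/2 - y/2)
m(k, h) = (-2 + k)/(2*h) (m(k, h) = (-2 + k)/((2*h)) = (-2 + k)*(1/(2*h)) = (-2 + k)/(2*h))
m(E, 4)*U(-5*(-5 - 3), 3) = ((1/2)*(-2 + 7)/4)*(-3/2 - 1/2*3) = ((1/2)*(1/4)*5)*(-3/2 - 3/2) = (5/8)*(-3) = -15/8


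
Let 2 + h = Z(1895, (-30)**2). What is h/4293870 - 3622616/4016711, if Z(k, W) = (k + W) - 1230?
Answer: -5182921348209/5749078287190 ≈ -0.90152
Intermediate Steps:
Z(k, W) = -1230 + W + k (Z(k, W) = (W + k) - 1230 = -1230 + W + k)
h = 1563 (h = -2 + (-1230 + (-30)**2 + 1895) = -2 + (-1230 + 900 + 1895) = -2 + 1565 = 1563)
h/4293870 - 3622616/4016711 = 1563/4293870 - 3622616/4016711 = 1563*(1/4293870) - 3622616*1/4016711 = 521/1431290 - 3622616/4016711 = -5182921348209/5749078287190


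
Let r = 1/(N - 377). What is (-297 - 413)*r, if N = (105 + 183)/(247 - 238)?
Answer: 142/69 ≈ 2.0580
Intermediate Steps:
N = 32 (N = 288/9 = 288*(⅑) = 32)
r = -1/345 (r = 1/(32 - 377) = 1/(-345) = -1/345 ≈ -0.0028986)
(-297 - 413)*r = (-297 - 413)*(-1/345) = -710*(-1/345) = 142/69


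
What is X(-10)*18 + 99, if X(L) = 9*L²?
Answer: 16299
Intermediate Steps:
X(-10)*18 + 99 = (9*(-10)²)*18 + 99 = (9*100)*18 + 99 = 900*18 + 99 = 16200 + 99 = 16299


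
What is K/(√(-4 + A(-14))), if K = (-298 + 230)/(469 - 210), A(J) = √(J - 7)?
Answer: -68/(259*√(-4 + I*√21)) ≈ -0.044047 + 0.096913*I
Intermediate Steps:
A(J) = √(-7 + J)
K = -68/259 ≈ -0.26255
K/(√(-4 + A(-14))) = -68/(259*√(-4 + √(-7 - 14))) = -68/(259*√(-4 + √(-21))) = -68/(259*√(-4 + I*√21))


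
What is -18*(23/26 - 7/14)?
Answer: -90/13 ≈ -6.9231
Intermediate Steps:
-18*(23/26 - 7/14) = -18*(23*(1/26) - 7*1/14) = -18*(23/26 - 1/2) = -18*5/13 = -90/13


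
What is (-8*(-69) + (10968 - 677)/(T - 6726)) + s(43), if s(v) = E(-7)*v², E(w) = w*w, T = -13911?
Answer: 1881114170/20637 ≈ 91153.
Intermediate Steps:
E(w) = w²
s(v) = 49*v² (s(v) = (-7)²*v² = 49*v²)
(-8*(-69) + (10968 - 677)/(T - 6726)) + s(43) = (-8*(-69) + (10968 - 677)/(-13911 - 6726)) + 49*43² = (552 + 10291/(-20637)) + 49*1849 = (552 + 10291*(-1/20637)) + 90601 = (552 - 10291/20637) + 90601 = 11381333/20637 + 90601 = 1881114170/20637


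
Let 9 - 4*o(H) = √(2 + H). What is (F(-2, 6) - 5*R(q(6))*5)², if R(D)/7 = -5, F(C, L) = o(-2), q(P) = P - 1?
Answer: 12313081/16 ≈ 7.6957e+5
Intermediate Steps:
q(P) = -1 + P
o(H) = 9/4 - √(2 + H)/4
F(C, L) = 9/4 (F(C, L) = 9/4 - √(2 - 2)/4 = 9/4 - √0/4 = 9/4 - ¼*0 = 9/4 + 0 = 9/4)
R(D) = -35 (R(D) = 7*(-5) = -35)
(F(-2, 6) - 5*R(q(6))*5)² = (9/4 - 5*(-35)*5)² = (9/4 + 175*5)² = (9/4 + 875)² = (3509/4)² = 12313081/16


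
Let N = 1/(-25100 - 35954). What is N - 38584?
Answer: -2355707537/61054 ≈ -38584.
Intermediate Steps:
N = -1/61054 (N = 1/(-61054) = -1/61054 ≈ -1.6379e-5)
N - 38584 = -1/61054 - 38584 = -2355707537/61054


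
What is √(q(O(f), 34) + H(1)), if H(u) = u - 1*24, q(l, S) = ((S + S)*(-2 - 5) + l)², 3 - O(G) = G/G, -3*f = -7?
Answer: √224653 ≈ 473.98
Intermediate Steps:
f = 7/3 (f = -⅓*(-7) = 7/3 ≈ 2.3333)
O(G) = 2 (O(G) = 3 - G/G = 3 - 1*1 = 3 - 1 = 2)
q(l, S) = (l - 14*S)² (q(l, S) = ((2*S)*(-7) + l)² = (-14*S + l)² = (l - 14*S)²)
H(u) = -24 + u (H(u) = u - 24 = -24 + u)
√(q(O(f), 34) + H(1)) = √((-1*2 + 14*34)² + (-24 + 1)) = √((-2 + 476)² - 23) = √(474² - 23) = √(224676 - 23) = √224653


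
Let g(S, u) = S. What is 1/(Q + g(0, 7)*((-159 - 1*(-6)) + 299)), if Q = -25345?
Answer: -1/25345 ≈ -3.9456e-5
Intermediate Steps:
1/(Q + g(0, 7)*((-159 - 1*(-6)) + 299)) = 1/(-25345 + 0*((-159 - 1*(-6)) + 299)) = 1/(-25345 + 0*((-159 + 6) + 299)) = 1/(-25345 + 0*(-153 + 299)) = 1/(-25345 + 0*146) = 1/(-25345 + 0) = 1/(-25345) = -1/25345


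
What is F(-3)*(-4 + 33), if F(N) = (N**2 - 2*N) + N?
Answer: 348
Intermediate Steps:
F(N) = N**2 - N
F(-3)*(-4 + 33) = (-3*(-1 - 3))*(-4 + 33) = -3*(-4)*29 = 12*29 = 348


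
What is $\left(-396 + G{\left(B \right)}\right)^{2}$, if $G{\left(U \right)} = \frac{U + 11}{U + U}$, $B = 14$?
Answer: $\frac{122389969}{784} \approx 1.5611 \cdot 10^{5}$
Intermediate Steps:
$G{\left(U \right)} = \frac{11 + U}{2 U}$
$\left(-396 + G{\left(B \right)}\right)^{2} = \left(-396 + \frac{11 + 14}{2 \cdot 14}\right)^{2} = \left(-396 + \frac{1}{2} \cdot \frac{1}{14} \cdot 25\right)^{2} = \left(-396 + \frac{25}{28}\right)^{2} = \left(- \frac{11063}{28}\right)^{2} = \frac{122389969}{784}$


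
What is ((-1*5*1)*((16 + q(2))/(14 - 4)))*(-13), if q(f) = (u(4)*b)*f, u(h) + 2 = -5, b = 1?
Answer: 13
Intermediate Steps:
u(h) = -7 (u(h) = -2 - 5 = -7)
q(f) = -7*f (q(f) = (-7*1)*f = -7*f)
((-1*5*1)*((16 + q(2))/(14 - 4)))*(-13) = ((-1*5*1)*((16 - 7*2)/(14 - 4)))*(-13) = ((-5*1)*((16 - 14)/10))*(-13) = -10/10*(-13) = -5*1/5*(-13) = -1*(-13) = 13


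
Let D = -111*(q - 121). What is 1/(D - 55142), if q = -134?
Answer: -1/26837 ≈ -3.7262e-5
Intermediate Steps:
D = 28305 (D = -111*(-134 - 121) = -111*(-255) = 28305)
1/(D - 55142) = 1/(28305 - 55142) = 1/(-26837) = -1/26837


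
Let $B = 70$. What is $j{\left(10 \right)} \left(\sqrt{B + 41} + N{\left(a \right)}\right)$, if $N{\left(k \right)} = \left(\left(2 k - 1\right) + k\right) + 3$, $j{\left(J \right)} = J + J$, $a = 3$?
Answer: $220 + 20 \sqrt{111} \approx 430.71$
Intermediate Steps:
$j{\left(J \right)} = 2 J$
$N{\left(k \right)} = 2 + 3 k$ ($N{\left(k \right)} = \left(\left(-1 + 2 k\right) + k\right) + 3 = \left(-1 + 3 k\right) + 3 = 2 + 3 k$)
$j{\left(10 \right)} \left(\sqrt{B + 41} + N{\left(a \right)}\right) = 2 \cdot 10 \left(\sqrt{70 + 41} + \left(2 + 3 \cdot 3\right)\right) = 20 \left(\sqrt{111} + \left(2 + 9\right)\right) = 20 \left(\sqrt{111} + 11\right) = 20 \left(11 + \sqrt{111}\right) = 220 + 20 \sqrt{111}$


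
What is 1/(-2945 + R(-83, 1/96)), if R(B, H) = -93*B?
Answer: 1/4774 ≈ 0.00020947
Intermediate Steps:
1/(-2945 + R(-83, 1/96)) = 1/(-2945 - 93*(-83)) = 1/(-2945 + 7719) = 1/4774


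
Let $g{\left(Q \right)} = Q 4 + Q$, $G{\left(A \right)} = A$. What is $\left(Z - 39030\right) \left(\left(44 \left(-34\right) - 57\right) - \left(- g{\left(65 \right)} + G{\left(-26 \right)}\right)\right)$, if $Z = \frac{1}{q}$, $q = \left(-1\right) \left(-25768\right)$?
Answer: $\frac{604440748439}{12884} \approx 4.6914 \cdot 10^{7}$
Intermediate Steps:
$g{\left(Q \right)} = 5 Q$ ($g{\left(Q \right)} = 4 Q + Q = 5 Q$)
$q = 25768$
$Z = \frac{1}{25768} \approx 3.8808 \cdot 10^{-5}$
$\left(Z - 39030\right) \left(\left(44 \left(-34\right) - 57\right) - \left(- g{\left(65 \right)} + G{\left(-26 \right)}\right)\right) = \left(\frac{1}{25768} - 39030\right) \left(\left(44 \left(-34\right) - 57\right) + \left(5 \cdot 65 - -26\right)\right) = - \frac{1005725039 \left(\left(-1496 - 57\right) + \left(325 + 26\right)\right)}{25768} = - \frac{1005725039 \left(-1553 + 351\right)}{25768} = \left(- \frac{1005725039}{25768}\right) \left(-1202\right) = \frac{604440748439}{12884}$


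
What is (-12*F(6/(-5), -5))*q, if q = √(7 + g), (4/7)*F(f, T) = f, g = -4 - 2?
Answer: 126/5 ≈ 25.200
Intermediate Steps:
g = -6
F(f, T) = 7*f/4
q = 1 (q = √(7 - 6) = √1 = 1)
(-12*F(6/(-5), -5))*q = -21*6/(-5)*1 = -21*6*(-⅕)*1 = -21*(-6)/5*1 = -12*(-21/10)*1 = (126/5)*1 = 126/5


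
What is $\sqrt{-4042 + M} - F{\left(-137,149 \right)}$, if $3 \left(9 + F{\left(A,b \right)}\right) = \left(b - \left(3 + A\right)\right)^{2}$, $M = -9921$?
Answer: $- \frac{80062}{3} + i \sqrt{13963} \approx -26687.0 + 118.17 i$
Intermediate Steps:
$F{\left(A,b \right)} = -9 + \frac{\left(-3 + b - A\right)^{2}}{3}$ ($F{\left(A,b \right)} = -9 + \frac{\left(b - \left(3 + A\right)\right)^{2}}{3} = -9 + \frac{\left(-3 + b - A\right)^{2}}{3}$)
$\sqrt{-4042 + M} - F{\left(-137,149 \right)} = \sqrt{-4042 - 9921} - \left(-9 + \frac{\left(3 - 137 - 149\right)^{2}}{3}\right) = \sqrt{-13963} - \left(-9 + \frac{\left(3 - 137 - 149\right)^{2}}{3}\right) = i \sqrt{13963} - \left(-9 + \frac{\left(-283\right)^{2}}{3}\right) = i \sqrt{13963} - \left(-9 + \frac{1}{3} \cdot 80089\right) = i \sqrt{13963} - \left(-9 + \frac{80089}{3}\right) = i \sqrt{13963} - \frac{80062}{3} = - \frac{80062}{3} + i \sqrt{13963}$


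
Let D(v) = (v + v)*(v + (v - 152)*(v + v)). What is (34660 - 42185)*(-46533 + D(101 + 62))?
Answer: -8846698525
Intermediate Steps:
D(v) = 2*v*(v + 2*v*(-152 + v)) (D(v) = (2*v)*(v + (-152 + v)*(2*v)) = (2*v)*(v + 2*v*(-152 + v)) = 2*v*(v + 2*v*(-152 + v)))
(34660 - 42185)*(-46533 + D(101 + 62)) = (34660 - 42185)*(-46533 + (101 + 62)**2*(-606 + 4*(101 + 62))) = -7525*(-46533 + 163**2*(-606 + 4*163)) = -7525*(-46533 + 26569*(-606 + 652)) = -7525*(-46533 + 26569*46) = -7525*(-46533 + 1222174) = -7525*1175641 = -8846698525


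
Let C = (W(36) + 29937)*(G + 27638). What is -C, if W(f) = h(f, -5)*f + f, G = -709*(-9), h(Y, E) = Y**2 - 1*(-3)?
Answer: -2610516003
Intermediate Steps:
h(Y, E) = 3 + Y**2 (h(Y, E) = Y**2 + 3 = 3 + Y**2)
G = 6381
W(f) = f + f*(3 + f**2) (W(f) = (3 + f**2)*f + f = f*(3 + f**2) + f = f + f*(3 + f**2))
C = 2610516003 (C = (36*(4 + 36**2) + 29937)*(6381 + 27638) = (36*(4 + 1296) + 29937)*34019 = (36*1300 + 29937)*34019 = (46800 + 29937)*34019 = 76737*34019 = 2610516003)
-C = -1*2610516003 = -2610516003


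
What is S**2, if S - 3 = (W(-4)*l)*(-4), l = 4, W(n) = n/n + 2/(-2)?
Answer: 9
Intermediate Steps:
W(n) = 0 (W(n) = 1 + 2*(-1/2) = 1 - 1 = 0)
S = 3 (S = 3 + (0*4)*(-4) = 3 + 0*(-4) = 3 + 0 = 3)
S**2 = 3**2 = 9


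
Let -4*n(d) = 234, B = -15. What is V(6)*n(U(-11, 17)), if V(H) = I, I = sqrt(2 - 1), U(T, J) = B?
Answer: -117/2 ≈ -58.500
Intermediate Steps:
U(T, J) = -15
I = 1 (I = sqrt(1) = 1)
V(H) = 1
n(d) = -117/2 (n(d) = -1/4*234 = -117/2)
V(6)*n(U(-11, 17)) = 1*(-117/2) = -117/2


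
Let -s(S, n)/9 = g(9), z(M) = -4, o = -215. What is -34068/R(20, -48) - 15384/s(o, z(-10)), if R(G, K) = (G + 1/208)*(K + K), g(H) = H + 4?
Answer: 2690706/18031 ≈ 149.23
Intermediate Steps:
g(H) = 4 + H
R(G, K) = 2*K*(1/208 + G) (R(G, K) = (G + 1/208)*(2*K) = (1/208 + G)*(2*K) = 2*K*(1/208 + G))
s(S, n) = -117 (s(S, n) = -9*(4 + 9) = -9*13 = -117)
-34068/R(20, -48) - 15384/s(o, z(-10)) = -34068*(-13/(6*(1 + 208*20))) - 15384/(-117) = -34068*(-13/(6*(1 + 4160))) - 15384*(-1/117) = -34068/((1/104)*(-48)*4161) + 5128/39 = -34068/(-24966/13) + 5128/39 = -34068*(-13/24966) + 5128/39 = 73814/4161 + 5128/39 = 2690706/18031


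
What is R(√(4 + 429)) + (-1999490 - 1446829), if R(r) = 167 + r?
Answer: -3446152 + √433 ≈ -3.4461e+6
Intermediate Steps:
R(√(4 + 429)) + (-1999490 - 1446829) = (167 + √(4 + 429)) + (-1999490 - 1446829) = (167 + √433) - 3446319 = -3446152 + √433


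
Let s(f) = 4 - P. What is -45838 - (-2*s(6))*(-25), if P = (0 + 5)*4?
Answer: -45038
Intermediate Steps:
P = 20 (P = 5*4 = 20)
s(f) = -16 (s(f) = 4 - 1*20 = 4 - 20 = -16)
-45838 - (-2*s(6))*(-25) = -45838 - (-2*(-16))*(-25) = -45838 - 32*(-25) = -45838 - 1*(-800) = -45838 + 800 = -45038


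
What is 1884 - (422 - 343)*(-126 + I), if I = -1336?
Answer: 117382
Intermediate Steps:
1884 - (422 - 343)*(-126 + I) = 1884 - (422 - 343)*(-126 - 1336) = 1884 - 79*(-1462) = 1884 - 1*(-115498) = 1884 + 115498 = 117382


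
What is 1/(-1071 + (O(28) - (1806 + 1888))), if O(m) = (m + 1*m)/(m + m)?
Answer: -1/4764 ≈ -0.00020991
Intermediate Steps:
O(m) = 1 (O(m) = (m + m)/((2*m)) = (2*m)*(1/(2*m)) = 1)
1/(-1071 + (O(28) - (1806 + 1888))) = 1/(-1071 + (1 - (1806 + 1888))) = 1/(-1071 + (1 - 1*3694)) = 1/(-1071 + (1 - 3694)) = 1/(-1071 - 3693) = 1/(-4764) = -1/4764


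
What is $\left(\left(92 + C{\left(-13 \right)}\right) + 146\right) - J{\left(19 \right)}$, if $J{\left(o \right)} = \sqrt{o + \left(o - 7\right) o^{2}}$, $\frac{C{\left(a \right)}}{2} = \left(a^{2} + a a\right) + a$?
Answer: $888 - \sqrt{4351} \approx 822.04$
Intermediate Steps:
$C{\left(a \right)} = 2 a + 4 a^{2}$ ($C{\left(a \right)} = 2 \left(\left(a^{2} + a a\right) + a\right) = 2 \left(\left(a^{2} + a^{2}\right) + a\right) = 2 \left(2 a^{2} + a\right) = 2 \left(a + 2 a^{2}\right) = 2 a + 4 a^{2}$)
$J{\left(o \right)} = \sqrt{o + o^{2} \left(-7 + o\right)}$ ($J{\left(o \right)} = \sqrt{o + \left(o - 7\right) o^{2}} = \sqrt{o + \left(-7 + o\right) o^{2}} = \sqrt{o + o^{2} \left(-7 + o\right)}$)
$\left(\left(92 + C{\left(-13 \right)}\right) + 146\right) - J{\left(19 \right)} = \left(\left(92 + 2 \left(-13\right) \left(1 + 2 \left(-13\right)\right)\right) + 146\right) - \sqrt{19 \left(1 + 19^{2} - 133\right)} = \left(\left(92 + 2 \left(-13\right) \left(1 - 26\right)\right) + 146\right) - \sqrt{19 \left(1 + 361 - 133\right)} = \left(\left(92 + 2 \left(-13\right) \left(-25\right)\right) + 146\right) - \sqrt{19 \cdot 229} = \left(\left(92 + 650\right) + 146\right) - \sqrt{4351} = \left(742 + 146\right) - \sqrt{4351} = 888 - \sqrt{4351}$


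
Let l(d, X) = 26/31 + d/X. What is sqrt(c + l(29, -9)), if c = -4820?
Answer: I*sqrt(41708795)/93 ≈ 69.443*I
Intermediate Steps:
l(d, X) = 26/31 + d/X (l(d, X) = 26*(1/31) + d/X = 26/31 + d/X)
sqrt(c + l(29, -9)) = sqrt(-4820 + (26/31 + 29/(-9))) = sqrt(-4820 + (26/31 + 29*(-1/9))) = sqrt(-4820 + (26/31 - 29/9)) = sqrt(-4820 - 665/279) = sqrt(-1345445/279) = I*sqrt(41708795)/93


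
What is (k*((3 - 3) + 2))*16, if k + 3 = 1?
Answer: -64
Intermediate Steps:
k = -2 (k = -3 + 1 = -2)
(k*((3 - 3) + 2))*16 = -2*((3 - 3) + 2)*16 = -2*(0 + 2)*16 = -2*2*16 = -4*16 = -64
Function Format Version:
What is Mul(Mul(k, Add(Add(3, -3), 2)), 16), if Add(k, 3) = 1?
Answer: -64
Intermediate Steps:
k = -2 (k = Add(-3, 1) = -2)
Mul(Mul(k, Add(Add(3, -3), 2)), 16) = Mul(Mul(-2, Add(Add(3, -3), 2)), 16) = Mul(Mul(-2, Add(0, 2)), 16) = Mul(Mul(-2, 2), 16) = Mul(-4, 16) = -64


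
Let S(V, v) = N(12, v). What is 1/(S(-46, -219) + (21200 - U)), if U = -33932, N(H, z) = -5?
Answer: 1/55127 ≈ 1.8140e-5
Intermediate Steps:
S(V, v) = -5
1/(S(-46, -219) + (21200 - U)) = 1/(-5 + (21200 - 1*(-33932))) = 1/(-5 + (21200 + 33932)) = 1/(-5 + 55132) = 1/55127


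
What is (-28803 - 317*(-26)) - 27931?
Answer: -48492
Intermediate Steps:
(-28803 - 317*(-26)) - 27931 = (-28803 + 8242) - 27931 = -20561 - 27931 = -48492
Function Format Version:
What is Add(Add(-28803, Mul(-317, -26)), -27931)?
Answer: -48492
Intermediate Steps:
Add(Add(-28803, Mul(-317, -26)), -27931) = Add(Add(-28803, 8242), -27931) = Add(-20561, -27931) = -48492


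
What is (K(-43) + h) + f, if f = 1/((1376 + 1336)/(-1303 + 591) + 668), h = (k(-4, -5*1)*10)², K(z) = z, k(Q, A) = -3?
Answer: 50659930/59113 ≈ 857.00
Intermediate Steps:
h = 900 (h = (-3*10)² = (-30)² = 900)
f = 89/59113 (f = 1/(2712/(-712) + 668) = 1/(2712*(-1/712) + 668) = 1/(-339/89 + 668) = 1/(59113/89) = 89/59113 ≈ 0.0015056)
(K(-43) + h) + f = (-43 + 900) + 89/59113 = 857 + 89/59113 = 50659930/59113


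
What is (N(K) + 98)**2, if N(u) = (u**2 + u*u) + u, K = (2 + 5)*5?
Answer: 6671889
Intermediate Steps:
K = 35 (K = 7*5 = 35)
N(u) = u + 2*u**2 (N(u) = (u**2 + u**2) + u = 2*u**2 + u = u + 2*u**2)
(N(K) + 98)**2 = (35*(1 + 2*35) + 98)**2 = (35*(1 + 70) + 98)**2 = (35*71 + 98)**2 = (2485 + 98)**2 = 2583**2 = 6671889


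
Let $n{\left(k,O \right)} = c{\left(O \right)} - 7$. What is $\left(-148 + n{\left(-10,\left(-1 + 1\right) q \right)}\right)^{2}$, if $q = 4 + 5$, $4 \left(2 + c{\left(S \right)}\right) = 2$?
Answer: $\frac{97969}{4} \approx 24492.0$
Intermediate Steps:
$c{\left(S \right)} = - \frac{3}{2}$ ($c{\left(S \right)} = -2 + \frac{1}{4} \cdot 2 = -2 + \frac{1}{2} = - \frac{3}{2}$)
$q = 9$
$n{\left(k,O \right)} = - \frac{17}{2}$ ($n{\left(k,O \right)} = - \frac{3}{2} - 7 = - \frac{17}{2}$)
$\left(-148 + n{\left(-10,\left(-1 + 1\right) q \right)}\right)^{2} = \left(-148 - \frac{17}{2}\right)^{2} = \left(- \frac{313}{2}\right)^{2} = \frac{97969}{4}$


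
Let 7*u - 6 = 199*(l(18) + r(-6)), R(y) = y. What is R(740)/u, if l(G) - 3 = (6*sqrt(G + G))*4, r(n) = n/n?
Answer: 2590/14729 ≈ 0.17584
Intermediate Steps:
r(n) = 1
l(G) = 3 + 24*sqrt(2)*sqrt(G) (l(G) = 3 + (6*sqrt(G + G))*4 = 3 + (6*sqrt(2*G))*4 = 3 + (6*(sqrt(2)*sqrt(G)))*4 = 3 + (6*sqrt(2)*sqrt(G))*4 = 3 + 24*sqrt(2)*sqrt(G))
u = 29458/7 (u = 6/7 + (199*((3 + 24*sqrt(2)*sqrt(18)) + 1))/7 = 6/7 + (199*((3 + 24*sqrt(2)*(3*sqrt(2))) + 1))/7 = 6/7 + (199*((3 + 144) + 1))/7 = 6/7 + (199*(147 + 1))/7 = 6/7 + (199*148)/7 = 6/7 + (1/7)*29452 = 6/7 + 29452/7 = 29458/7 ≈ 4208.3)
R(740)/u = 740/(29458/7) = 740*(7/29458) = 2590/14729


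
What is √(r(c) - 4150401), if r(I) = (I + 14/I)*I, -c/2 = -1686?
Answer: √7219997 ≈ 2687.0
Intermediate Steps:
c = 3372 (c = -2*(-1686) = 3372)
r(I) = I*(I + 14/I)
√(r(c) - 4150401) = √((14 + 3372²) - 4150401) = √((14 + 11370384) - 4150401) = √(11370398 - 4150401) = √7219997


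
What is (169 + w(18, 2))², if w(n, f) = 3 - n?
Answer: 23716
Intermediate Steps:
(169 + w(18, 2))² = (169 + (3 - 1*18))² = (169 + (3 - 18))² = (169 - 15)² = 154² = 23716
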